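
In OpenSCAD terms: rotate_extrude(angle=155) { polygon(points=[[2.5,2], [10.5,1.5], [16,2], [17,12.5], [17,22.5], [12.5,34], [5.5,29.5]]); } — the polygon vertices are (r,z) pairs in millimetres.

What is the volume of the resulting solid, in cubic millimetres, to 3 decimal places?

Volume = 10134.751 mm³

Profile (r,z), 7 vertices: (2.5,2) (10.5,1.5) (16,2) (17,12.5) (17,22.5) (12.5,34) (5.5,29.5)
edge 0: (2.5,2)→(10.5,1.5)  cross = 2.5·1.5 − 10.5·2 = -17.2500; (r_i+r_j)·cross = 13·-17.2500 = -224.2500
edge 1: (10.5,1.5)→(16,2)  cross = 10.5·2 − 16·1.5 = -3.0000; (r_i+r_j)·cross = 26.5·-3.0000 = -79.5000
edge 2: (16,2)→(17,12.5)  cross = 16·12.5 − 17·2 = 166.0000; (r_i+r_j)·cross = 33·166.0000 = 5478.0000
edge 3: (17,12.5)→(17,22.5)  cross = 17·22.5 − 17·12.5 = 170.0000; (r_i+r_j)·cross = 34·170.0000 = 5780.0000
edge 4: (17,22.5)→(12.5,34)  cross = 17·34 − 12.5·22.5 = 296.7500; (r_i+r_j)·cross = 29.5·296.7500 = 8754.1250
edge 5: (12.5,34)→(5.5,29.5)  cross = 12.5·29.5 − 5.5·34 = 181.7500; (r_i+r_j)·cross = 18·181.7500 = 3271.5000
edge 6: (5.5,29.5)→(2.5,2)  cross = 5.5·2 − 2.5·29.5 = -62.7500; (r_i+r_j)·cross = 8·-62.7500 = -502.0000
Σcross = 731.5000 → A = |Σcross|/2 = 365.7500 mm²
Σ(r_i+r_j)·cross = 22477.8750 → first moment M = |Σ|/6 = 3746.3125
R_c = M/A = 3746.3125/365.7500 = 10.2428 mm
θ = 155° = 2.705260 rad
V = θ·R_c·A = 2.705260·10.2428·365.7500 = 10134.751 mm³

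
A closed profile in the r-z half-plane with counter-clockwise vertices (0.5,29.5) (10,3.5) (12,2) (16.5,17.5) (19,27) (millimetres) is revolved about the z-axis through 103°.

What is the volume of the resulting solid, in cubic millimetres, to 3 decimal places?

Volume = 4841.589 mm³

Profile (r,z), 5 vertices: (0.5,29.5) (10,3.5) (12,2) (16.5,17.5) (19,27)
edge 0: (0.5,29.5)→(10,3.5)  cross = 0.5·3.5 − 10·29.5 = -293.2500; (r_i+r_j)·cross = 10.5·-293.2500 = -3079.1250
edge 1: (10,3.5)→(12,2)  cross = 10·2 − 12·3.5 = -22.0000; (r_i+r_j)·cross = 22·-22.0000 = -484.0000
edge 2: (12,2)→(16.5,17.5)  cross = 12·17.5 − 16.5·2 = 177.0000; (r_i+r_j)·cross = 28.5·177.0000 = 5044.5000
edge 3: (16.5,17.5)→(19,27)  cross = 16.5·27 − 19·17.5 = 113.0000; (r_i+r_j)·cross = 35.5·113.0000 = 4011.5000
edge 4: (19,27)→(0.5,29.5)  cross = 19·29.5 − 0.5·27 = 547.0000; (r_i+r_j)·cross = 19.5·547.0000 = 10666.5000
Σcross = 521.7500 → A = |Σcross|/2 = 260.8750 mm²
Σ(r_i+r_j)·cross = 16159.3750 → first moment M = |Σ|/6 = 2693.2292
R_c = M/A = 2693.2292/260.8750 = 10.3238 mm
θ = 103° = 1.797689 rad
V = θ·R_c·A = 1.797689·10.3238·260.8750 = 4841.589 mm³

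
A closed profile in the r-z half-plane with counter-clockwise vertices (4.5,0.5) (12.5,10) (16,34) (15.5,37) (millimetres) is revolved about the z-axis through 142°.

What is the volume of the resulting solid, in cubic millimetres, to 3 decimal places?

Volume = 2926.023 mm³

Profile (r,z), 4 vertices: (4.5,0.5) (12.5,10) (16,34) (15.5,37)
edge 0: (4.5,0.5)→(12.5,10)  cross = 4.5·10 − 12.5·0.5 = 38.7500; (r_i+r_j)·cross = 17·38.7500 = 658.7500
edge 1: (12.5,10)→(16,34)  cross = 12.5·34 − 16·10 = 265.0000; (r_i+r_j)·cross = 28.5·265.0000 = 7552.5000
edge 2: (16,34)→(15.5,37)  cross = 16·37 − 15.5·34 = 65.0000; (r_i+r_j)·cross = 31.5·65.0000 = 2047.5000
edge 3: (15.5,37)→(4.5,0.5)  cross = 15.5·0.5 − 4.5·37 = -158.7500; (r_i+r_j)·cross = 20·-158.7500 = -3175.0000
Σcross = 210.0000 → A = |Σcross|/2 = 105.0000 mm²
Σ(r_i+r_j)·cross = 7083.7500 → first moment M = |Σ|/6 = 1180.6250
R_c = M/A = 1180.6250/105.0000 = 11.2440 mm
θ = 142° = 2.478368 rad
V = θ·R_c·A = 2.478368·11.2440·105.0000 = 2926.023 mm³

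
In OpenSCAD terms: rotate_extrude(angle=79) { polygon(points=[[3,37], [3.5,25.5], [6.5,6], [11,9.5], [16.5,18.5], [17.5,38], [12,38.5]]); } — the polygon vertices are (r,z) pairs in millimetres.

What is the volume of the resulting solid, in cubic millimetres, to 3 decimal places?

Volume = 4844.421 mm³

Profile (r,z), 7 vertices: (3,37) (3.5,25.5) (6.5,6) (11,9.5) (16.5,18.5) (17.5,38) (12,38.5)
edge 0: (3,37)→(3.5,25.5)  cross = 3·25.5 − 3.5·37 = -53.0000; (r_i+r_j)·cross = 6.5·-53.0000 = -344.5000
edge 1: (3.5,25.5)→(6.5,6)  cross = 3.5·6 − 6.5·25.5 = -144.7500; (r_i+r_j)·cross = 10·-144.7500 = -1447.5000
edge 2: (6.5,6)→(11,9.5)  cross = 6.5·9.5 − 11·6 = -4.2500; (r_i+r_j)·cross = 17.5·-4.2500 = -74.3750
edge 3: (11,9.5)→(16.5,18.5)  cross = 11·18.5 − 16.5·9.5 = 46.7500; (r_i+r_j)·cross = 27.5·46.7500 = 1285.6250
edge 4: (16.5,18.5)→(17.5,38)  cross = 16.5·38 − 17.5·18.5 = 303.2500; (r_i+r_j)·cross = 34·303.2500 = 10310.5000
edge 5: (17.5,38)→(12,38.5)  cross = 17.5·38.5 − 12·38 = 217.7500; (r_i+r_j)·cross = 29.5·217.7500 = 6423.6250
edge 6: (12,38.5)→(3,37)  cross = 12·37 − 3·38.5 = 328.5000; (r_i+r_j)·cross = 15·328.5000 = 4927.5000
Σcross = 694.2500 → A = |Σcross|/2 = 347.1250 mm²
Σ(r_i+r_j)·cross = 21080.8750 → first moment M = |Σ|/6 = 3513.4792
R_c = M/A = 3513.4792/347.1250 = 10.1217 mm
θ = 79° = 1.378810 rad
V = θ·R_c·A = 1.378810·10.1217·347.1250 = 4844.421 mm³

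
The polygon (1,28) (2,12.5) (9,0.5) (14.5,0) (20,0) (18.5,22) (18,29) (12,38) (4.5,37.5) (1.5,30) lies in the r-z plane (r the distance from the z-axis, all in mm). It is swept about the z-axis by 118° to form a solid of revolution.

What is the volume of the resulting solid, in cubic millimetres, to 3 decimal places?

Profile (r,z), 10 vertices: (1,28) (2,12.5) (9,0.5) (14.5,0) (20,0) (18.5,22) (18,29) (12,38) (4.5,37.5) (1.5,30)
edge 0: (1,28)→(2,12.5)  cross = 1·12.5 − 2·28 = -43.5000; (r_i+r_j)·cross = 3·-43.5000 = -130.5000
edge 1: (2,12.5)→(9,0.5)  cross = 2·0.5 − 9·12.5 = -111.5000; (r_i+r_j)·cross = 11·-111.5000 = -1226.5000
edge 2: (9,0.5)→(14.5,0)  cross = 9·0 − 14.5·0.5 = -7.2500; (r_i+r_j)·cross = 23.5·-7.2500 = -170.3750
edge 3: (14.5,0)→(20,0)  cross = 14.5·0 − 20·0 = 0.0000; (r_i+r_j)·cross = 34.5·0.0000 = 0.0000
edge 4: (20,0)→(18.5,22)  cross = 20·22 − 18.5·0 = 440.0000; (r_i+r_j)·cross = 38.5·440.0000 = 16940.0000
edge 5: (18.5,22)→(18,29)  cross = 18.5·29 − 18·22 = 140.5000; (r_i+r_j)·cross = 36.5·140.5000 = 5128.2500
edge 6: (18,29)→(12,38)  cross = 18·38 − 12·29 = 336.0000; (r_i+r_j)·cross = 30·336.0000 = 10080.0000
edge 7: (12,38)→(4.5,37.5)  cross = 12·37.5 − 4.5·38 = 279.0000; (r_i+r_j)·cross = 16.5·279.0000 = 4603.5000
edge 8: (4.5,37.5)→(1.5,30)  cross = 4.5·30 − 1.5·37.5 = 78.7500; (r_i+r_j)·cross = 6·78.7500 = 472.5000
edge 9: (1.5,30)→(1,28)  cross = 1.5·28 − 1·30 = 12.0000; (r_i+r_j)·cross = 2.5·12.0000 = 30.0000
Σcross = 1124.0000 → A = |Σcross|/2 = 562.0000 mm²
Σ(r_i+r_j)·cross = 35726.8750 → first moment M = |Σ|/6 = 5954.4792
R_c = M/A = 5954.4792/562.0000 = 10.5952 mm
θ = 118° = 2.059489 rad
V = θ·R_c·A = 2.059489·10.5952·562.0000 = 12263.181 mm³

Volume = 12263.181 mm³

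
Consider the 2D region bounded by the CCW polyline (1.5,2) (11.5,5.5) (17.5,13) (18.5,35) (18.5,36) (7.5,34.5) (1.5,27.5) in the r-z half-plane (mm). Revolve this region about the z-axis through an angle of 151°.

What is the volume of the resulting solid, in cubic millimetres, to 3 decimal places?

Profile (r,z), 7 vertices: (1.5,2) (11.5,5.5) (17.5,13) (18.5,35) (18.5,36) (7.5,34.5) (1.5,27.5)
edge 0: (1.5,2)→(11.5,5.5)  cross = 1.5·5.5 − 11.5·2 = -14.7500; (r_i+r_j)·cross = 13·-14.7500 = -191.7500
edge 1: (11.5,5.5)→(17.5,13)  cross = 11.5·13 − 17.5·5.5 = 53.2500; (r_i+r_j)·cross = 29·53.2500 = 1544.2500
edge 2: (17.5,13)→(18.5,35)  cross = 17.5·35 − 18.5·13 = 372.0000; (r_i+r_j)·cross = 36·372.0000 = 13392.0000
edge 3: (18.5,35)→(18.5,36)  cross = 18.5·36 − 18.5·35 = 18.5000; (r_i+r_j)·cross = 37·18.5000 = 684.5000
edge 4: (18.5,36)→(7.5,34.5)  cross = 18.5·34.5 − 7.5·36 = 368.2500; (r_i+r_j)·cross = 26·368.2500 = 9574.5000
edge 5: (7.5,34.5)→(1.5,27.5)  cross = 7.5·27.5 − 1.5·34.5 = 154.5000; (r_i+r_j)·cross = 9·154.5000 = 1390.5000
edge 6: (1.5,27.5)→(1.5,2)  cross = 1.5·2 − 1.5·27.5 = -38.2500; (r_i+r_j)·cross = 3·-38.2500 = -114.7500
Σcross = 913.5000 → A = |Σcross|/2 = 456.7500 mm²
Σ(r_i+r_j)·cross = 26279.2500 → first moment M = |Σ|/6 = 4379.8750
R_c = M/A = 4379.8750/456.7500 = 9.5892 mm
θ = 151° = 2.635447 rad
V = θ·R_c·A = 2.635447·9.5892·456.7500 = 11542.929 mm³

Volume = 11542.929 mm³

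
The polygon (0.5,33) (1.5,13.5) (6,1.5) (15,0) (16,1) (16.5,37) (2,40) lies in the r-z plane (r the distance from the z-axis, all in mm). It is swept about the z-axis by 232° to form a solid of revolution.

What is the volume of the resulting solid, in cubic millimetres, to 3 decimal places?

Volume = 19554.846 mm³

Profile (r,z), 7 vertices: (0.5,33) (1.5,13.5) (6,1.5) (15,0) (16,1) (16.5,37) (2,40)
edge 0: (0.5,33)→(1.5,13.5)  cross = 0.5·13.5 − 1.5·33 = -42.7500; (r_i+r_j)·cross = 2·-42.7500 = -85.5000
edge 1: (1.5,13.5)→(6,1.5)  cross = 1.5·1.5 − 6·13.5 = -78.7500; (r_i+r_j)·cross = 7.5·-78.7500 = -590.6250
edge 2: (6,1.5)→(15,0)  cross = 6·0 − 15·1.5 = -22.5000; (r_i+r_j)·cross = 21·-22.5000 = -472.5000
edge 3: (15,0)→(16,1)  cross = 15·1 − 16·0 = 15.0000; (r_i+r_j)·cross = 31·15.0000 = 465.0000
edge 4: (16,1)→(16.5,37)  cross = 16·37 − 16.5·1 = 575.5000; (r_i+r_j)·cross = 32.5·575.5000 = 18703.7500
edge 5: (16.5,37)→(2,40)  cross = 16.5·40 − 2·37 = 586.0000; (r_i+r_j)·cross = 18.5·586.0000 = 10841.0000
edge 6: (2,40)→(0.5,33)  cross = 2·33 − 0.5·40 = 46.0000; (r_i+r_j)·cross = 2.5·46.0000 = 115.0000
Σcross = 1078.5000 → A = |Σcross|/2 = 539.2500 mm²
Σ(r_i+r_j)·cross = 28976.1250 → first moment M = |Σ|/6 = 4829.3542
R_c = M/A = 4829.3542/539.2500 = 8.9557 mm
θ = 232° = 4.049164 rad
V = θ·R_c·A = 4.049164·8.9557·539.2500 = 19554.846 mm³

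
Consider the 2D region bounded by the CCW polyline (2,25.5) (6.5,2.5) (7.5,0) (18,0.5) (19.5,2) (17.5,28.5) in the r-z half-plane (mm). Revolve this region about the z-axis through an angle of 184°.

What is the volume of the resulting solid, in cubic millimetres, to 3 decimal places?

Profile (r,z), 6 vertices: (2,25.5) (6.5,2.5) (7.5,0) (18,0.5) (19.5,2) (17.5,28.5)
edge 0: (2,25.5)→(6.5,2.5)  cross = 2·2.5 − 6.5·25.5 = -160.7500; (r_i+r_j)·cross = 8.5·-160.7500 = -1366.3750
edge 1: (6.5,2.5)→(7.5,0)  cross = 6.5·0 − 7.5·2.5 = -18.7500; (r_i+r_j)·cross = 14·-18.7500 = -262.5000
edge 2: (7.5,0)→(18,0.5)  cross = 7.5·0.5 − 18·0 = 3.7500; (r_i+r_j)·cross = 25.5·3.7500 = 95.6250
edge 3: (18,0.5)→(19.5,2)  cross = 18·2 − 19.5·0.5 = 26.2500; (r_i+r_j)·cross = 37.5·26.2500 = 984.3750
edge 4: (19.5,2)→(17.5,28.5)  cross = 19.5·28.5 − 17.5·2 = 520.7500; (r_i+r_j)·cross = 37·520.7500 = 19267.7500
edge 5: (17.5,28.5)→(2,25.5)  cross = 17.5·25.5 − 2·28.5 = 389.2500; (r_i+r_j)·cross = 19.5·389.2500 = 7590.3750
Σcross = 760.5000 → A = |Σcross|/2 = 380.2500 mm²
Σ(r_i+r_j)·cross = 26309.2500 → first moment M = |Σ|/6 = 4384.8750
R_c = M/A = 4384.8750/380.2500 = 11.5316 mm
θ = 184° = 3.211406 rad
V = θ·R_c·A = 3.211406·11.5316·380.2500 = 14081.613 mm³

Volume = 14081.613 mm³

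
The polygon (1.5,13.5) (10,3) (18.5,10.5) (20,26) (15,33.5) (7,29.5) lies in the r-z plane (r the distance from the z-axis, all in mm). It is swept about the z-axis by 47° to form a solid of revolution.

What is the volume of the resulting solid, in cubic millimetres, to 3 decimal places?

Profile (r,z), 6 vertices: (1.5,13.5) (10,3) (18.5,10.5) (20,26) (15,33.5) (7,29.5)
edge 0: (1.5,13.5)→(10,3)  cross = 1.5·3 − 10·13.5 = -130.5000; (r_i+r_j)·cross = 11.5·-130.5000 = -1500.7500
edge 1: (10,3)→(18.5,10.5)  cross = 10·10.5 − 18.5·3 = 49.5000; (r_i+r_j)·cross = 28.5·49.5000 = 1410.7500
edge 2: (18.5,10.5)→(20,26)  cross = 18.5·26 − 20·10.5 = 271.0000; (r_i+r_j)·cross = 38.5·271.0000 = 10433.5000
edge 3: (20,26)→(15,33.5)  cross = 20·33.5 − 15·26 = 280.0000; (r_i+r_j)·cross = 35·280.0000 = 9800.0000
edge 4: (15,33.5)→(7,29.5)  cross = 15·29.5 − 7·33.5 = 208.0000; (r_i+r_j)·cross = 22·208.0000 = 4576.0000
edge 5: (7,29.5)→(1.5,13.5)  cross = 7·13.5 − 1.5·29.5 = 50.2500; (r_i+r_j)·cross = 8.5·50.2500 = 427.1250
Σcross = 728.2500 → A = |Σcross|/2 = 364.1250 mm²
Σ(r_i+r_j)·cross = 25146.6250 → first moment M = |Σ|/6 = 4191.1042
R_c = M/A = 4191.1042/364.1250 = 11.5101 mm
θ = 47° = 0.820305 rad
V = θ·R_c·A = 0.820305·11.5101·364.1250 = 3437.983 mm³

Volume = 3437.983 mm³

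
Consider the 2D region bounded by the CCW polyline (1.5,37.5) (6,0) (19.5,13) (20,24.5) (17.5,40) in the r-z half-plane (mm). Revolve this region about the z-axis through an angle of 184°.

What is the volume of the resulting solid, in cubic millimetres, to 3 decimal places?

Volume = 18279.991 mm³

Profile (r,z), 5 vertices: (1.5,37.5) (6,0) (19.5,13) (20,24.5) (17.5,40)
edge 0: (1.5,37.5)→(6,0)  cross = 1.5·0 − 6·37.5 = -225.0000; (r_i+r_j)·cross = 7.5·-225.0000 = -1687.5000
edge 1: (6,0)→(19.5,13)  cross = 6·13 − 19.5·0 = 78.0000; (r_i+r_j)·cross = 25.5·78.0000 = 1989.0000
edge 2: (19.5,13)→(20,24.5)  cross = 19.5·24.5 − 20·13 = 217.7500; (r_i+r_j)·cross = 39.5·217.7500 = 8601.1250
edge 3: (20,24.5)→(17.5,40)  cross = 20·40 − 17.5·24.5 = 371.2500; (r_i+r_j)·cross = 37.5·371.2500 = 13921.8750
edge 4: (17.5,40)→(1.5,37.5)  cross = 17.5·37.5 − 1.5·40 = 596.2500; (r_i+r_j)·cross = 19·596.2500 = 11328.7500
Σcross = 1038.2500 → A = |Σcross|/2 = 519.1250 mm²
Σ(r_i+r_j)·cross = 34153.2500 → first moment M = |Σ|/6 = 5692.2083
R_c = M/A = 5692.2083/519.1250 = 10.9650 mm
θ = 184° = 3.211406 rad
V = θ·R_c·A = 3.211406·10.9650·519.1250 = 18279.991 mm³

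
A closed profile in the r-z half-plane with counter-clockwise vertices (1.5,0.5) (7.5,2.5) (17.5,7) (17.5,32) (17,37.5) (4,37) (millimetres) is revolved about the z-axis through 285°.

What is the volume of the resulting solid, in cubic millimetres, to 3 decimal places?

Volume = 24181.706 mm³

Profile (r,z), 6 vertices: (1.5,0.5) (7.5,2.5) (17.5,7) (17.5,32) (17,37.5) (4,37)
edge 0: (1.5,0.5)→(7.5,2.5)  cross = 1.5·2.5 − 7.5·0.5 = 0.0000; (r_i+r_j)·cross = 9·0.0000 = 0.0000
edge 1: (7.5,2.5)→(17.5,7)  cross = 7.5·7 − 17.5·2.5 = 8.7500; (r_i+r_j)·cross = 25·8.7500 = 218.7500
edge 2: (17.5,7)→(17.5,32)  cross = 17.5·32 − 17.5·7 = 437.5000; (r_i+r_j)·cross = 35·437.5000 = 15312.5000
edge 3: (17.5,32)→(17,37.5)  cross = 17.5·37.5 − 17·32 = 112.2500; (r_i+r_j)·cross = 34.5·112.2500 = 3872.6250
edge 4: (17,37.5)→(4,37)  cross = 17·37 − 4·37.5 = 479.0000; (r_i+r_j)·cross = 21·479.0000 = 10059.0000
edge 5: (4,37)→(1.5,0.5)  cross = 4·0.5 − 1.5·37 = -53.5000; (r_i+r_j)·cross = 5.5·-53.5000 = -294.2500
Σcross = 984.0000 → A = |Σcross|/2 = 492.0000 mm²
Σ(r_i+r_j)·cross = 29168.6250 → first moment M = |Σ|/6 = 4861.4375
R_c = M/A = 4861.4375/492.0000 = 9.8810 mm
θ = 285° = 4.974188 rad
V = θ·R_c·A = 4.974188·9.8810·492.0000 = 24181.706 mm³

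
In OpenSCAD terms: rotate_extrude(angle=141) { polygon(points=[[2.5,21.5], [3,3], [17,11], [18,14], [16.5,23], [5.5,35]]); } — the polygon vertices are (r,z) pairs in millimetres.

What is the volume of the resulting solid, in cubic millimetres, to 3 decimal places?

Profile (r,z), 6 vertices: (2.5,21.5) (3,3) (17,11) (18,14) (16.5,23) (5.5,35)
edge 0: (2.5,21.5)→(3,3)  cross = 2.5·3 − 3·21.5 = -57.0000; (r_i+r_j)·cross = 5.5·-57.0000 = -313.5000
edge 1: (3,3)→(17,11)  cross = 3·11 − 17·3 = -18.0000; (r_i+r_j)·cross = 20·-18.0000 = -360.0000
edge 2: (17,11)→(18,14)  cross = 17·14 − 18·11 = 40.0000; (r_i+r_j)·cross = 35·40.0000 = 1400.0000
edge 3: (18,14)→(16.5,23)  cross = 18·23 − 16.5·14 = 183.0000; (r_i+r_j)·cross = 34.5·183.0000 = 6313.5000
edge 4: (16.5,23)→(5.5,35)  cross = 16.5·35 − 5.5·23 = 451.0000; (r_i+r_j)·cross = 22·451.0000 = 9922.0000
edge 5: (5.5,35)→(2.5,21.5)  cross = 5.5·21.5 − 2.5·35 = 30.7500; (r_i+r_j)·cross = 8·30.7500 = 246.0000
Σcross = 629.7500 → A = |Σcross|/2 = 314.8750 mm²
Σ(r_i+r_j)·cross = 17208.0000 → first moment M = |Σ|/6 = 2868.0000
R_c = M/A = 2868.0000/314.8750 = 9.1084 mm
θ = 141° = 2.460914 rad
V = θ·R_c·A = 2.460914·9.1084·314.8750 = 7057.902 mm³

Volume = 7057.902 mm³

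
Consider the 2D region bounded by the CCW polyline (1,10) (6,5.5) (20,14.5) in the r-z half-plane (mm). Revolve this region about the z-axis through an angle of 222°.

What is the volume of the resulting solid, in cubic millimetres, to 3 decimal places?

Volume = 1883.071 mm³

Profile (r,z), 3 vertices: (1,10) (6,5.5) (20,14.5)
edge 0: (1,10)→(6,5.5)  cross = 1·5.5 − 6·10 = -54.5000; (r_i+r_j)·cross = 7·-54.5000 = -381.5000
edge 1: (6,5.5)→(20,14.5)  cross = 6·14.5 − 20·5.5 = -23.0000; (r_i+r_j)·cross = 26·-23.0000 = -598.0000
edge 2: (20,14.5)→(1,10)  cross = 20·10 − 1·14.5 = 185.5000; (r_i+r_j)·cross = 21·185.5000 = 3895.5000
Σcross = 108.0000 → A = |Σcross|/2 = 54.0000 mm²
Σ(r_i+r_j)·cross = 2916.0000 → first moment M = |Σ|/6 = 486.0000
R_c = M/A = 486.0000/54.0000 = 9.0000 mm
θ = 222° = 3.874631 rad
V = θ·R_c·A = 3.874631·9.0000·54.0000 = 1883.071 mm³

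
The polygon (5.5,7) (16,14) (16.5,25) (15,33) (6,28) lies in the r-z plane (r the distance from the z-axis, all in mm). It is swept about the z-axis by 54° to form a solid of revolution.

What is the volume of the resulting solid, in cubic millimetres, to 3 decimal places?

Volume = 2113.232 mm³

Profile (r,z), 5 vertices: (5.5,7) (16,14) (16.5,25) (15,33) (6,28)
edge 0: (5.5,7)→(16,14)  cross = 5.5·14 − 16·7 = -35.0000; (r_i+r_j)·cross = 21.5·-35.0000 = -752.5000
edge 1: (16,14)→(16.5,25)  cross = 16·25 − 16.5·14 = 169.0000; (r_i+r_j)·cross = 32.5·169.0000 = 5492.5000
edge 2: (16.5,25)→(15,33)  cross = 16.5·33 − 15·25 = 169.5000; (r_i+r_j)·cross = 31.5·169.5000 = 5339.2500
edge 3: (15,33)→(6,28)  cross = 15·28 − 6·33 = 222.0000; (r_i+r_j)·cross = 21·222.0000 = 4662.0000
edge 4: (6,28)→(5.5,7)  cross = 6·7 − 5.5·28 = -112.0000; (r_i+r_j)·cross = 11.5·-112.0000 = -1288.0000
Σcross = 413.5000 → A = |Σcross|/2 = 206.7500 mm²
Σ(r_i+r_j)·cross = 13453.2500 → first moment M = |Σ|/6 = 2242.2083
R_c = M/A = 2242.2083/206.7500 = 10.8450 mm
θ = 54° = 0.942478 rad
V = θ·R_c·A = 0.942478·10.8450·206.7500 = 2113.232 mm³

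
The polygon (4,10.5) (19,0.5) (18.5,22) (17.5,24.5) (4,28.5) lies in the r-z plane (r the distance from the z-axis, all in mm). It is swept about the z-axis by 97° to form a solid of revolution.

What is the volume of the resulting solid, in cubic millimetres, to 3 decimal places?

Volume = 6005.174 mm³

Profile (r,z), 5 vertices: (4,10.5) (19,0.5) (18.5,22) (17.5,24.5) (4,28.5)
edge 0: (4,10.5)→(19,0.5)  cross = 4·0.5 − 19·10.5 = -197.5000; (r_i+r_j)·cross = 23·-197.5000 = -4542.5000
edge 1: (19,0.5)→(18.5,22)  cross = 19·22 − 18.5·0.5 = 408.7500; (r_i+r_j)·cross = 37.5·408.7500 = 15328.1250
edge 2: (18.5,22)→(17.5,24.5)  cross = 18.5·24.5 − 17.5·22 = 68.2500; (r_i+r_j)·cross = 36·68.2500 = 2457.0000
edge 3: (17.5,24.5)→(4,28.5)  cross = 17.5·28.5 − 4·24.5 = 400.7500; (r_i+r_j)·cross = 21.5·400.7500 = 8616.1250
edge 4: (4,28.5)→(4,10.5)  cross = 4·10.5 − 4·28.5 = -72.0000; (r_i+r_j)·cross = 8·-72.0000 = -576.0000
Σcross = 608.2500 → A = |Σcross|/2 = 304.1250 mm²
Σ(r_i+r_j)·cross = 21282.7500 → first moment M = |Σ|/6 = 3547.1250
R_c = M/A = 3547.1250/304.1250 = 11.6634 mm
θ = 97° = 1.692969 rad
V = θ·R_c·A = 1.692969·11.6634·304.1250 = 6005.174 mm³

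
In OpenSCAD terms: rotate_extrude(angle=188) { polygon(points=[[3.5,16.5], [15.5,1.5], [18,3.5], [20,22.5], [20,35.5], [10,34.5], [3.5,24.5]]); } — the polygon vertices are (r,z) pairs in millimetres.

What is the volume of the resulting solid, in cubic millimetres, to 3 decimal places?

Profile (r,z), 7 vertices: (3.5,16.5) (15.5,1.5) (18,3.5) (20,22.5) (20,35.5) (10,34.5) (3.5,24.5)
edge 0: (3.5,16.5)→(15.5,1.5)  cross = 3.5·1.5 − 15.5·16.5 = -250.5000; (r_i+r_j)·cross = 19·-250.5000 = -4759.5000
edge 1: (15.5,1.5)→(18,3.5)  cross = 15.5·3.5 − 18·1.5 = 27.2500; (r_i+r_j)·cross = 33.5·27.2500 = 912.8750
edge 2: (18,3.5)→(20,22.5)  cross = 18·22.5 − 20·3.5 = 335.0000; (r_i+r_j)·cross = 38·335.0000 = 12730.0000
edge 3: (20,22.5)→(20,35.5)  cross = 20·35.5 − 20·22.5 = 260.0000; (r_i+r_j)·cross = 40·260.0000 = 10400.0000
edge 4: (20,35.5)→(10,34.5)  cross = 20·34.5 − 10·35.5 = 335.0000; (r_i+r_j)·cross = 30·335.0000 = 10050.0000
edge 5: (10,34.5)→(3.5,24.5)  cross = 10·24.5 − 3.5·34.5 = 124.2500; (r_i+r_j)·cross = 13.5·124.2500 = 1677.3750
edge 6: (3.5,24.5)→(3.5,16.5)  cross = 3.5·16.5 − 3.5·24.5 = -28.0000; (r_i+r_j)·cross = 7·-28.0000 = -196.0000
Σcross = 803.0000 → A = |Σcross|/2 = 401.5000 mm²
Σ(r_i+r_j)·cross = 30814.7500 → first moment M = |Σ|/6 = 5135.7917
R_c = M/A = 5135.7917/401.5000 = 12.7915 mm
θ = 188° = 3.281219 rad
V = θ·R_c·A = 3.281219·12.7915·401.5000 = 16851.657 mm³

Volume = 16851.657 mm³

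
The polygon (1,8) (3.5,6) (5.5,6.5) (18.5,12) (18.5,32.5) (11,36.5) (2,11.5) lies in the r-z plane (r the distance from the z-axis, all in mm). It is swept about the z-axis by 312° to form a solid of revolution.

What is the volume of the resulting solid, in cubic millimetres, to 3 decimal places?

Profile (r,z), 7 vertices: (1,8) (3.5,6) (5.5,6.5) (18.5,12) (18.5,32.5) (11,36.5) (2,11.5)
edge 0: (1,8)→(3.5,6)  cross = 1·6 − 3.5·8 = -22.0000; (r_i+r_j)·cross = 4.5·-22.0000 = -99.0000
edge 1: (3.5,6)→(5.5,6.5)  cross = 3.5·6.5 − 5.5·6 = -10.2500; (r_i+r_j)·cross = 9·-10.2500 = -92.2500
edge 2: (5.5,6.5)→(18.5,12)  cross = 5.5·12 − 18.5·6.5 = -54.2500; (r_i+r_j)·cross = 24·-54.2500 = -1302.0000
edge 3: (18.5,12)→(18.5,32.5)  cross = 18.5·32.5 − 18.5·12 = 379.2500; (r_i+r_j)·cross = 37·379.2500 = 14032.2500
edge 4: (18.5,32.5)→(11,36.5)  cross = 18.5·36.5 − 11·32.5 = 317.7500; (r_i+r_j)·cross = 29.5·317.7500 = 9373.6250
edge 5: (11,36.5)→(2,11.5)  cross = 11·11.5 − 2·36.5 = 53.5000; (r_i+r_j)·cross = 13·53.5000 = 695.5000
edge 6: (2,11.5)→(1,8)  cross = 2·8 − 1·11.5 = 4.5000; (r_i+r_j)·cross = 3·4.5000 = 13.5000
Σcross = 668.5000 → A = |Σcross|/2 = 334.2500 mm²
Σ(r_i+r_j)·cross = 22621.6250 → first moment M = |Σ|/6 = 3770.2708
R_c = M/A = 3770.2708/334.2500 = 11.2798 mm
θ = 312° = 5.445427 rad
V = θ·R_c·A = 5.445427·11.2798·334.2500 = 20530.736 mm³

Volume = 20530.736 mm³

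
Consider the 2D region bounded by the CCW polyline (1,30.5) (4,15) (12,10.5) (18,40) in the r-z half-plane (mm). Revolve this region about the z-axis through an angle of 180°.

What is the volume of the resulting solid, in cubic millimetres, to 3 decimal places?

Profile (r,z), 4 vertices: (1,30.5) (4,15) (12,10.5) (18,40)
edge 0: (1,30.5)→(4,15)  cross = 1·15 − 4·30.5 = -107.0000; (r_i+r_j)·cross = 5·-107.0000 = -535.0000
edge 1: (4,15)→(12,10.5)  cross = 4·10.5 − 12·15 = -138.0000; (r_i+r_j)·cross = 16·-138.0000 = -2208.0000
edge 2: (12,10.5)→(18,40)  cross = 12·40 − 18·10.5 = 291.0000; (r_i+r_j)·cross = 30·291.0000 = 8730.0000
edge 3: (18,40)→(1,30.5)  cross = 18·30.5 − 1·40 = 509.0000; (r_i+r_j)·cross = 19·509.0000 = 9671.0000
Σcross = 555.0000 → A = |Σcross|/2 = 277.5000 mm²
Σ(r_i+r_j)·cross = 15658.0000 → first moment M = |Σ|/6 = 2609.6667
R_c = M/A = 2609.6667/277.5000 = 9.4042 mm
θ = 180° = 3.141593 rad
V = θ·R_c·A = 3.141593·9.4042·277.5000 = 8198.510 mm³

Volume = 8198.510 mm³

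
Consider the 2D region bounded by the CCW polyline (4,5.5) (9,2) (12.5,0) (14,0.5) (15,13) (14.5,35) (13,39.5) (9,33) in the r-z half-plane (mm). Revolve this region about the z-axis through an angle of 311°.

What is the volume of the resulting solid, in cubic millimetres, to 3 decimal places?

Profile (r,z), 8 vertices: (4,5.5) (9,2) (12.5,0) (14,0.5) (15,13) (14.5,35) (13,39.5) (9,33)
edge 0: (4,5.5)→(9,2)  cross = 4·2 − 9·5.5 = -41.5000; (r_i+r_j)·cross = 13·-41.5000 = -539.5000
edge 1: (9,2)→(12.5,0)  cross = 9·0 − 12.5·2 = -25.0000; (r_i+r_j)·cross = 21.5·-25.0000 = -537.5000
edge 2: (12.5,0)→(14,0.5)  cross = 12.5·0.5 − 14·0 = 6.2500; (r_i+r_j)·cross = 26.5·6.2500 = 165.6250
edge 3: (14,0.5)→(15,13)  cross = 14·13 − 15·0.5 = 174.5000; (r_i+r_j)·cross = 29·174.5000 = 5060.5000
edge 4: (15,13)→(14.5,35)  cross = 15·35 − 14.5·13 = 336.5000; (r_i+r_j)·cross = 29.5·336.5000 = 9926.7500
edge 5: (14.5,35)→(13,39.5)  cross = 14.5·39.5 − 13·35 = 117.7500; (r_i+r_j)·cross = 27.5·117.7500 = 3238.1250
edge 6: (13,39.5)→(9,33)  cross = 13·33 − 9·39.5 = 73.5000; (r_i+r_j)·cross = 22·73.5000 = 1617.0000
edge 7: (9,33)→(4,5.5)  cross = 9·5.5 − 4·33 = -82.5000; (r_i+r_j)·cross = 13·-82.5000 = -1072.5000
Σcross = 559.5000 → A = |Σcross|/2 = 279.7500 mm²
Σ(r_i+r_j)·cross = 17858.5000 → first moment M = |Σ|/6 = 2976.4167
R_c = M/A = 2976.4167/279.7500 = 10.6396 mm
θ = 311° = 5.427974 rad
V = θ·R_c·A = 5.427974·10.6396·279.7500 = 16155.912 mm³

Volume = 16155.912 mm³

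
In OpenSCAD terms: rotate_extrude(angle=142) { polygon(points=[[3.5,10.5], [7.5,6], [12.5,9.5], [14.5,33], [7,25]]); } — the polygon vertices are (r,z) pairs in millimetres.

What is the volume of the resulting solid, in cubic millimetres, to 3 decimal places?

Profile (r,z), 5 vertices: (3.5,10.5) (7.5,6) (12.5,9.5) (14.5,33) (7,25)
edge 0: (3.5,10.5)→(7.5,6)  cross = 3.5·6 − 7.5·10.5 = -57.7500; (r_i+r_j)·cross = 11·-57.7500 = -635.2500
edge 1: (7.5,6)→(12.5,9.5)  cross = 7.5·9.5 − 12.5·6 = -3.7500; (r_i+r_j)·cross = 20·-3.7500 = -75.0000
edge 2: (12.5,9.5)→(14.5,33)  cross = 12.5·33 − 14.5·9.5 = 274.7500; (r_i+r_j)·cross = 27·274.7500 = 7418.2500
edge 3: (14.5,33)→(7,25)  cross = 14.5·25 − 7·33 = 131.5000; (r_i+r_j)·cross = 21.5·131.5000 = 2827.2500
edge 4: (7,25)→(3.5,10.5)  cross = 7·10.5 − 3.5·25 = -14.0000; (r_i+r_j)·cross = 10.5·-14.0000 = -147.0000
Σcross = 330.7500 → A = |Σcross|/2 = 165.3750 mm²
Σ(r_i+r_j)·cross = 9388.2500 → first moment M = |Σ|/6 = 1564.7083
R_c = M/A = 1564.7083/165.3750 = 9.4616 mm
θ = 142° = 2.478368 rad
V = θ·R_c·A = 2.478368·9.4616·165.3750 = 3877.922 mm³

Volume = 3877.922 mm³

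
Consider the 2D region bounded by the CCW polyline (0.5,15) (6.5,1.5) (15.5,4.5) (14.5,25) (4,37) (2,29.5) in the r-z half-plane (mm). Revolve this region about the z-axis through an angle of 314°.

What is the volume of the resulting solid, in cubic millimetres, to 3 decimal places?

Volume = 15983.965 mm³

Profile (r,z), 6 vertices: (0.5,15) (6.5,1.5) (15.5,4.5) (14.5,25) (4,37) (2,29.5)
edge 0: (0.5,15)→(6.5,1.5)  cross = 0.5·1.5 − 6.5·15 = -96.7500; (r_i+r_j)·cross = 7·-96.7500 = -677.2500
edge 1: (6.5,1.5)→(15.5,4.5)  cross = 6.5·4.5 − 15.5·1.5 = 6.0000; (r_i+r_j)·cross = 22·6.0000 = 132.0000
edge 2: (15.5,4.5)→(14.5,25)  cross = 15.5·25 − 14.5·4.5 = 322.2500; (r_i+r_j)·cross = 30·322.2500 = 9667.5000
edge 3: (14.5,25)→(4,37)  cross = 14.5·37 − 4·25 = 436.5000; (r_i+r_j)·cross = 18.5·436.5000 = 8075.2500
edge 4: (4,37)→(2,29.5)  cross = 4·29.5 − 2·37 = 44.0000; (r_i+r_j)·cross = 6·44.0000 = 264.0000
edge 5: (2,29.5)→(0.5,15)  cross = 2·15 − 0.5·29.5 = 15.2500; (r_i+r_j)·cross = 2.5·15.2500 = 38.1250
Σcross = 727.2500 → A = |Σcross|/2 = 363.6250 mm²
Σ(r_i+r_j)·cross = 17499.6250 → first moment M = |Σ|/6 = 2916.6042
R_c = M/A = 2916.6042/363.6250 = 8.0209 mm
θ = 314° = 5.480334 rad
V = θ·R_c·A = 5.480334·8.0209·363.6250 = 15983.965 mm³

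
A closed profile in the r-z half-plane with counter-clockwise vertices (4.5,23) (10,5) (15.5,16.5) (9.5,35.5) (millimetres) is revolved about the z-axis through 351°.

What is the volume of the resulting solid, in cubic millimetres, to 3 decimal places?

Volume = 10090.207 mm³

Profile (r,z), 4 vertices: (4.5,23) (10,5) (15.5,16.5) (9.5,35.5)
edge 0: (4.5,23)→(10,5)  cross = 4.5·5 − 10·23 = -207.5000; (r_i+r_j)·cross = 14.5·-207.5000 = -3008.7500
edge 1: (10,5)→(15.5,16.5)  cross = 10·16.5 − 15.5·5 = 87.5000; (r_i+r_j)·cross = 25.5·87.5000 = 2231.2500
edge 2: (15.5,16.5)→(9.5,35.5)  cross = 15.5·35.5 − 9.5·16.5 = 393.5000; (r_i+r_j)·cross = 25·393.5000 = 9837.5000
edge 3: (9.5,35.5)→(4.5,23)  cross = 9.5·23 − 4.5·35.5 = 58.7500; (r_i+r_j)·cross = 14·58.7500 = 822.5000
Σcross = 332.2500 → A = |Σcross|/2 = 166.1250 mm²
Σ(r_i+r_j)·cross = 9882.5000 → first moment M = |Σ|/6 = 1647.0833
R_c = M/A = 1647.0833/166.1250 = 9.9147 mm
θ = 351° = 6.126106 rad
V = θ·R_c·A = 6.126106·9.9147·166.1250 = 10090.207 mm³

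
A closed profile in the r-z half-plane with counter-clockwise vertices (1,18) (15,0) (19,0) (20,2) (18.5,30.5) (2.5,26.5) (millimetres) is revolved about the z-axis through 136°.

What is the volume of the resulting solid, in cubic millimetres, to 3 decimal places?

Profile (r,z), 6 vertices: (1,18) (15,0) (19,0) (20,2) (18.5,30.5) (2.5,26.5)
edge 0: (1,18)→(15,0)  cross = 1·0 − 15·18 = -270.0000; (r_i+r_j)·cross = 16·-270.0000 = -4320.0000
edge 1: (15,0)→(19,0)  cross = 15·0 − 19·0 = 0.0000; (r_i+r_j)·cross = 34·0.0000 = 0.0000
edge 2: (19,0)→(20,2)  cross = 19·2 − 20·0 = 38.0000; (r_i+r_j)·cross = 39·38.0000 = 1482.0000
edge 3: (20,2)→(18.5,30.5)  cross = 20·30.5 − 18.5·2 = 573.0000; (r_i+r_j)·cross = 38.5·573.0000 = 22060.5000
edge 4: (18.5,30.5)→(2.5,26.5)  cross = 18.5·26.5 − 2.5·30.5 = 414.0000; (r_i+r_j)·cross = 21·414.0000 = 8694.0000
edge 5: (2.5,26.5)→(1,18)  cross = 2.5·18 − 1·26.5 = 18.5000; (r_i+r_j)·cross = 3.5·18.5000 = 64.7500
Σcross = 773.5000 → A = |Σcross|/2 = 386.7500 mm²
Σ(r_i+r_j)·cross = 27981.2500 → first moment M = |Σ|/6 = 4663.5417
R_c = M/A = 4663.5417/386.7500 = 12.0583 mm
θ = 136° = 2.373648 rad
V = θ·R_c·A = 2.373648·12.0583·386.7500 = 11069.605 mm³

Volume = 11069.605 mm³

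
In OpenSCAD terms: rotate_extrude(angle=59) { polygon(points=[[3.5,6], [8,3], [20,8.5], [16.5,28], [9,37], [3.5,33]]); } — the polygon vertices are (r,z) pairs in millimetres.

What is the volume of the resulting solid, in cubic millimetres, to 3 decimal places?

Profile (r,z), 6 vertices: (3.5,6) (8,3) (20,8.5) (16.5,28) (9,37) (3.5,33)
edge 0: (3.5,6)→(8,3)  cross = 3.5·3 − 8·6 = -37.5000; (r_i+r_j)·cross = 11.5·-37.5000 = -431.2500
edge 1: (8,3)→(20,8.5)  cross = 8·8.5 − 20·3 = 8.0000; (r_i+r_j)·cross = 28·8.0000 = 224.0000
edge 2: (20,8.5)→(16.5,28)  cross = 20·28 − 16.5·8.5 = 419.7500; (r_i+r_j)·cross = 36.5·419.7500 = 15320.8750
edge 3: (16.5,28)→(9,37)  cross = 16.5·37 − 9·28 = 358.5000; (r_i+r_j)·cross = 25.5·358.5000 = 9141.7500
edge 4: (9,37)→(3.5,33)  cross = 9·33 − 3.5·37 = 167.5000; (r_i+r_j)·cross = 12.5·167.5000 = 2093.7500
edge 5: (3.5,33)→(3.5,6)  cross = 3.5·6 − 3.5·33 = -94.5000; (r_i+r_j)·cross = 7·-94.5000 = -661.5000
Σcross = 821.7500 → A = |Σcross|/2 = 410.8750 mm²
Σ(r_i+r_j)·cross = 25687.6250 → first moment M = |Σ|/6 = 4281.2708
R_c = M/A = 4281.2708/410.8750 = 10.4199 mm
θ = 59° = 1.029744 rad
V = θ·R_c·A = 1.029744·10.4199·410.8750 = 4408.614 mm³

Volume = 4408.614 mm³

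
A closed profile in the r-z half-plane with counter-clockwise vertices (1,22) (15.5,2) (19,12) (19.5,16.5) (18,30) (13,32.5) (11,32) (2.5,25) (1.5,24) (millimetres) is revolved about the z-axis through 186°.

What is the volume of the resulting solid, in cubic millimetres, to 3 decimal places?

Volume = 12751.109 mm³

Profile (r,z), 9 vertices: (1,22) (15.5,2) (19,12) (19.5,16.5) (18,30) (13,32.5) (11,32) (2.5,25) (1.5,24)
edge 0: (1,22)→(15.5,2)  cross = 1·2 − 15.5·22 = -339.0000; (r_i+r_j)·cross = 16.5·-339.0000 = -5593.5000
edge 1: (15.5,2)→(19,12)  cross = 15.5·12 − 19·2 = 148.0000; (r_i+r_j)·cross = 34.5·148.0000 = 5106.0000
edge 2: (19,12)→(19.5,16.5)  cross = 19·16.5 − 19.5·12 = 79.5000; (r_i+r_j)·cross = 38.5·79.5000 = 3060.7500
edge 3: (19.5,16.5)→(18,30)  cross = 19.5·30 − 18·16.5 = 288.0000; (r_i+r_j)·cross = 37.5·288.0000 = 10800.0000
edge 4: (18,30)→(13,32.5)  cross = 18·32.5 − 13·30 = 195.0000; (r_i+r_j)·cross = 31·195.0000 = 6045.0000
edge 5: (13,32.5)→(11,32)  cross = 13·32 − 11·32.5 = 58.5000; (r_i+r_j)·cross = 24·58.5000 = 1404.0000
edge 6: (11,32)→(2.5,25)  cross = 11·25 − 2.5·32 = 195.0000; (r_i+r_j)·cross = 13.5·195.0000 = 2632.5000
edge 7: (2.5,25)→(1.5,24)  cross = 2.5·24 − 1.5·25 = 22.5000; (r_i+r_j)·cross = 4·22.5000 = 90.0000
edge 8: (1.5,24)→(1,22)  cross = 1.5·22 − 1·24 = 9.0000; (r_i+r_j)·cross = 2.5·9.0000 = 22.5000
Σcross = 656.5000 → A = |Σcross|/2 = 328.2500 mm²
Σ(r_i+r_j)·cross = 23567.2500 → first moment M = |Σ|/6 = 3927.8750
R_c = M/A = 3927.8750/328.2500 = 11.9661 mm
θ = 186° = 3.246312 rad
V = θ·R_c·A = 3.246312·11.9661·328.2500 = 12751.109 mm³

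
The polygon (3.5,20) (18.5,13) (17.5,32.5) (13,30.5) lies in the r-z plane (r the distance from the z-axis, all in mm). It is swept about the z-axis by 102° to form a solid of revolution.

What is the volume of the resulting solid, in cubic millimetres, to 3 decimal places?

Profile (r,z), 4 vertices: (3.5,20) (18.5,13) (17.5,32.5) (13,30.5)
edge 0: (3.5,20)→(18.5,13)  cross = 3.5·13 − 18.5·20 = -324.5000; (r_i+r_j)·cross = 22·-324.5000 = -7139.0000
edge 1: (18.5,13)→(17.5,32.5)  cross = 18.5·32.5 − 17.5·13 = 373.7500; (r_i+r_j)·cross = 36·373.7500 = 13455.0000
edge 2: (17.5,32.5)→(13,30.5)  cross = 17.5·30.5 − 13·32.5 = 111.2500; (r_i+r_j)·cross = 30.5·111.2500 = 3393.1250
edge 3: (13,30.5)→(3.5,20)  cross = 13·20 − 3.5·30.5 = 153.2500; (r_i+r_j)·cross = 16.5·153.2500 = 2528.6250
Σcross = 313.7500 → A = |Σcross|/2 = 156.8750 mm²
Σ(r_i+r_j)·cross = 12237.7500 → first moment M = |Σ|/6 = 2039.6250
R_c = M/A = 2039.6250/156.8750 = 13.0016 mm
θ = 102° = 1.780236 rad
V = θ·R_c·A = 1.780236·13.0016·156.8750 = 3631.014 mm³

Volume = 3631.014 mm³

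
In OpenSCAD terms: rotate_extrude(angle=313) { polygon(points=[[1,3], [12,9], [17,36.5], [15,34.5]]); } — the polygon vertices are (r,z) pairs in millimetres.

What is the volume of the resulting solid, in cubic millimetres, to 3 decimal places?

Profile (r,z), 4 vertices: (1,3) (12,9) (17,36.5) (15,34.5)
edge 0: (1,3)→(12,9)  cross = 1·9 − 12·3 = -27.0000; (r_i+r_j)·cross = 13·-27.0000 = -351.0000
edge 1: (12,9)→(17,36.5)  cross = 12·36.5 − 17·9 = 285.0000; (r_i+r_j)·cross = 29·285.0000 = 8265.0000
edge 2: (17,36.5)→(15,34.5)  cross = 17·34.5 − 15·36.5 = 39.0000; (r_i+r_j)·cross = 32·39.0000 = 1248.0000
edge 3: (15,34.5)→(1,3)  cross = 15·3 − 1·34.5 = 10.5000; (r_i+r_j)·cross = 16·10.5000 = 168.0000
Σcross = 307.5000 → A = |Σcross|/2 = 153.7500 mm²
Σ(r_i+r_j)·cross = 9330.0000 → first moment M = |Σ|/6 = 1555.0000
R_c = M/A = 1555.0000/153.7500 = 10.1138 mm
θ = 313° = 5.462881 rad
V = θ·R_c·A = 5.462881·10.1138·153.7500 = 8494.779 mm³

Volume = 8494.779 mm³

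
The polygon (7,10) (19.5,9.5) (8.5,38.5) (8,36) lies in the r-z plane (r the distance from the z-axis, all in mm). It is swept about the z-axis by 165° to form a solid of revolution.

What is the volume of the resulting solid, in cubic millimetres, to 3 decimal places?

Volume = 6115.601 mm³

Profile (r,z), 4 vertices: (7,10) (19.5,9.5) (8.5,38.5) (8,36)
edge 0: (7,10)→(19.5,9.5)  cross = 7·9.5 − 19.5·10 = -128.5000; (r_i+r_j)·cross = 26.5·-128.5000 = -3405.2500
edge 1: (19.5,9.5)→(8.5,38.5)  cross = 19.5·38.5 − 8.5·9.5 = 670.0000; (r_i+r_j)·cross = 28·670.0000 = 18760.0000
edge 2: (8.5,38.5)→(8,36)  cross = 8.5·36 − 8·38.5 = -2.0000; (r_i+r_j)·cross = 16.5·-2.0000 = -33.0000
edge 3: (8,36)→(7,10)  cross = 8·10 − 7·36 = -172.0000; (r_i+r_j)·cross = 15·-172.0000 = -2580.0000
Σcross = 367.5000 → A = |Σcross|/2 = 183.7500 mm²
Σ(r_i+r_j)·cross = 12741.7500 → first moment M = |Σ|/6 = 2123.6250
R_c = M/A = 2123.6250/183.7500 = 11.5571 mm
θ = 165° = 2.879793 rad
V = θ·R_c·A = 2.879793·11.5571·183.7500 = 6115.601 mm³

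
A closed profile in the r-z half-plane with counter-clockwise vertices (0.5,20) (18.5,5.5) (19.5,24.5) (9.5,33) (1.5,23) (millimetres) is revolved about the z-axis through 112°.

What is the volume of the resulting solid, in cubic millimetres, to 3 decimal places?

Profile (r,z), 5 vertices: (0.5,20) (18.5,5.5) (19.5,24.5) (9.5,33) (1.5,23)
edge 0: (0.5,20)→(18.5,5.5)  cross = 0.5·5.5 − 18.5·20 = -367.2500; (r_i+r_j)·cross = 19·-367.2500 = -6977.7500
edge 1: (18.5,5.5)→(19.5,24.5)  cross = 18.5·24.5 − 19.5·5.5 = 346.0000; (r_i+r_j)·cross = 38·346.0000 = 13148.0000
edge 2: (19.5,24.5)→(9.5,33)  cross = 19.5·33 − 9.5·24.5 = 410.7500; (r_i+r_j)·cross = 29·410.7500 = 11911.7500
edge 3: (9.5,33)→(1.5,23)  cross = 9.5·23 − 1.5·33 = 169.0000; (r_i+r_j)·cross = 11·169.0000 = 1859.0000
edge 4: (1.5,23)→(0.5,20)  cross = 1.5·20 − 0.5·23 = 18.5000; (r_i+r_j)·cross = 2·18.5000 = 37.0000
Σcross = 577.0000 → A = |Σcross|/2 = 288.5000 mm²
Σ(r_i+r_j)·cross = 19978.0000 → first moment M = |Σ|/6 = 3329.6667
R_c = M/A = 3329.6667/288.5000 = 11.5413 mm
θ = 112° = 1.954769 rad
V = θ·R_c·A = 1.954769·11.5413·288.5000 = 6508.728 mm³

Volume = 6508.728 mm³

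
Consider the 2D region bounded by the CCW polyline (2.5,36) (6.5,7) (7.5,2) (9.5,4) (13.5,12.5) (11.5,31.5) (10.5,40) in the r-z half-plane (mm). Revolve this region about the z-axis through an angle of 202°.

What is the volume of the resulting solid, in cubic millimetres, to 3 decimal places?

Volume = 7444.671 mm³

Profile (r,z), 7 vertices: (2.5,36) (6.5,7) (7.5,2) (9.5,4) (13.5,12.5) (11.5,31.5) (10.5,40)
edge 0: (2.5,36)→(6.5,7)  cross = 2.5·7 − 6.5·36 = -216.5000; (r_i+r_j)·cross = 9·-216.5000 = -1948.5000
edge 1: (6.5,7)→(7.5,2)  cross = 6.5·2 − 7.5·7 = -39.5000; (r_i+r_j)·cross = 14·-39.5000 = -553.0000
edge 2: (7.5,2)→(9.5,4)  cross = 7.5·4 − 9.5·2 = 11.0000; (r_i+r_j)·cross = 17·11.0000 = 187.0000
edge 3: (9.5,4)→(13.5,12.5)  cross = 9.5·12.5 − 13.5·4 = 64.7500; (r_i+r_j)·cross = 23·64.7500 = 1489.2500
edge 4: (13.5,12.5)→(11.5,31.5)  cross = 13.5·31.5 − 11.5·12.5 = 281.5000; (r_i+r_j)·cross = 25·281.5000 = 7037.5000
edge 5: (11.5,31.5)→(10.5,40)  cross = 11.5·40 − 10.5·31.5 = 129.2500; (r_i+r_j)·cross = 22·129.2500 = 2843.5000
edge 6: (10.5,40)→(2.5,36)  cross = 10.5·36 − 2.5·40 = 278.0000; (r_i+r_j)·cross = 13·278.0000 = 3614.0000
Σcross = 508.5000 → A = |Σcross|/2 = 254.2500 mm²
Σ(r_i+r_j)·cross = 12669.7500 → first moment M = |Σ|/6 = 2111.6250
R_c = M/A = 2111.6250/254.2500 = 8.3053 mm
θ = 202° = 3.525565 rad
V = θ·R_c·A = 3.525565·8.3053·254.2500 = 7444.671 mm³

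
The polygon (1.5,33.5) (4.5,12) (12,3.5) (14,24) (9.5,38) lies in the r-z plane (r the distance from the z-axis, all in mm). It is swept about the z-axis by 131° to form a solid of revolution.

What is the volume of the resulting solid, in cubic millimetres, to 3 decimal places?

Volume = 5075.433 mm³

Profile (r,z), 5 vertices: (1.5,33.5) (4.5,12) (12,3.5) (14,24) (9.5,38)
edge 0: (1.5,33.5)→(4.5,12)  cross = 1.5·12 − 4.5·33.5 = -132.7500; (r_i+r_j)·cross = 6·-132.7500 = -796.5000
edge 1: (4.5,12)→(12,3.5)  cross = 4.5·3.5 − 12·12 = -128.2500; (r_i+r_j)·cross = 16.5·-128.2500 = -2116.1250
edge 2: (12,3.5)→(14,24)  cross = 12·24 − 14·3.5 = 239.0000; (r_i+r_j)·cross = 26·239.0000 = 6214.0000
edge 3: (14,24)→(9.5,38)  cross = 14·38 − 9.5·24 = 304.0000; (r_i+r_j)·cross = 23.5·304.0000 = 7144.0000
edge 4: (9.5,38)→(1.5,33.5)  cross = 9.5·33.5 − 1.5·38 = 261.2500; (r_i+r_j)·cross = 11·261.2500 = 2873.7500
Σcross = 543.2500 → A = |Σcross|/2 = 271.6250 mm²
Σ(r_i+r_j)·cross = 13319.1250 → first moment M = |Σ|/6 = 2219.8542
R_c = M/A = 2219.8542/271.6250 = 8.1725 mm
θ = 131° = 2.286381 rad
V = θ·R_c·A = 2.286381·8.1725·271.6250 = 5075.433 mm³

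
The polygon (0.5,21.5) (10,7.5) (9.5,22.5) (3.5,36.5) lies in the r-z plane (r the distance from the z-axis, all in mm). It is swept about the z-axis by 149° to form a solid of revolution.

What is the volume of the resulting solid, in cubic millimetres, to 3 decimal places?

Profile (r,z), 4 vertices: (0.5,21.5) (10,7.5) (9.5,22.5) (3.5,36.5)
edge 0: (0.5,21.5)→(10,7.5)  cross = 0.5·7.5 − 10·21.5 = -211.2500; (r_i+r_j)·cross = 10.5·-211.2500 = -2218.1250
edge 1: (10,7.5)→(9.5,22.5)  cross = 10·22.5 − 9.5·7.5 = 153.7500; (r_i+r_j)·cross = 19.5·153.7500 = 2998.1250
edge 2: (9.5,22.5)→(3.5,36.5)  cross = 9.5·36.5 − 3.5·22.5 = 268.0000; (r_i+r_j)·cross = 13·268.0000 = 3484.0000
edge 3: (3.5,36.5)→(0.5,21.5)  cross = 3.5·21.5 − 0.5·36.5 = 57.0000; (r_i+r_j)·cross = 4·57.0000 = 228.0000
Σcross = 267.5000 → A = |Σcross|/2 = 133.7500 mm²
Σ(r_i+r_j)·cross = 4492.0000 → first moment M = |Σ|/6 = 748.6667
R_c = M/A = 748.6667/133.7500 = 5.5975 mm
θ = 149° = 2.600541 rad
V = θ·R_c·A = 2.600541·5.5975·133.7500 = 1946.938 mm³

Volume = 1946.938 mm³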